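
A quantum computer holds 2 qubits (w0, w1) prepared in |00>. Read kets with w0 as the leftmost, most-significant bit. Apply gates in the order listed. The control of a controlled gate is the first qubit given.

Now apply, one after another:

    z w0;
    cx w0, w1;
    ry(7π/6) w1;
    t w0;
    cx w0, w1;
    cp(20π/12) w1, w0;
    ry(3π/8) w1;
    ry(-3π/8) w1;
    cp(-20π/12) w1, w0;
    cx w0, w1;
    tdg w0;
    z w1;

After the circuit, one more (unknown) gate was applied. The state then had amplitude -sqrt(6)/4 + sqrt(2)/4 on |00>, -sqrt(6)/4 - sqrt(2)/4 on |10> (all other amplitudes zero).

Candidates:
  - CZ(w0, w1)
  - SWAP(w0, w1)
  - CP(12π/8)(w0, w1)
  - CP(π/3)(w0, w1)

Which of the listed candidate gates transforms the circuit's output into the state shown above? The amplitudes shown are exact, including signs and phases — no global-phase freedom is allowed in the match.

The applied gate was SWAP(w0, w1).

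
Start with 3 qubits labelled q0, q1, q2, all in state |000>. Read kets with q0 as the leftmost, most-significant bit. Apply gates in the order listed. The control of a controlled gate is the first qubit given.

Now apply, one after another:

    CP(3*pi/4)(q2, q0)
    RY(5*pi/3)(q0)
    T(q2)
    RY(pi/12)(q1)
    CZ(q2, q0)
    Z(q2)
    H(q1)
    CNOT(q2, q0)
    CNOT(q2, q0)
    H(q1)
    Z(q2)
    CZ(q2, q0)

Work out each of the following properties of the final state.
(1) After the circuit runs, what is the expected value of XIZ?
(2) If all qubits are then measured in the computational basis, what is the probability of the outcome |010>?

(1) The observable XIZ averages to -sqrt(3)/2.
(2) Outcome |010> occurs with probability -3*sqrt(6)/32 - 3*sqrt(2)/32 + 3/8.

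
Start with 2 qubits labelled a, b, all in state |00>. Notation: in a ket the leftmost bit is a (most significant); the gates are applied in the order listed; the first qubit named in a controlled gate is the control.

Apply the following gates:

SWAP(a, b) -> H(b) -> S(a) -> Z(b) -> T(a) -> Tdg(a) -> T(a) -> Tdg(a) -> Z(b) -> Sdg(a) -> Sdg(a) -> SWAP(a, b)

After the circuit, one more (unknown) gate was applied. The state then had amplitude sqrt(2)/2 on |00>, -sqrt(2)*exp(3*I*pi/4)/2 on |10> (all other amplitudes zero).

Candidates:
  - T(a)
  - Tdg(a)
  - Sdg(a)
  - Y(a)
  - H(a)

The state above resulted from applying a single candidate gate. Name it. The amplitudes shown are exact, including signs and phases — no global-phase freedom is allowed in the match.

It was Tdg(a) that produced the state shown. Key observation: steps 3-10 multiply out to the identity, so the circuit reduces to the remaining gates.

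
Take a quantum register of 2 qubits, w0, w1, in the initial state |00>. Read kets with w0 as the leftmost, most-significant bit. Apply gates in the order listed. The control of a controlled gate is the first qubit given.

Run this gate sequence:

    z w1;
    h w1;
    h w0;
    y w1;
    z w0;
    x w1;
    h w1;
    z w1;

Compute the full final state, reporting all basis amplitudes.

After the circuit, the state carries amplitude 0 on |00>, -sqrt(2)*I/2 on |01>, 0 on |10>, sqrt(2)*I/2 on |11>.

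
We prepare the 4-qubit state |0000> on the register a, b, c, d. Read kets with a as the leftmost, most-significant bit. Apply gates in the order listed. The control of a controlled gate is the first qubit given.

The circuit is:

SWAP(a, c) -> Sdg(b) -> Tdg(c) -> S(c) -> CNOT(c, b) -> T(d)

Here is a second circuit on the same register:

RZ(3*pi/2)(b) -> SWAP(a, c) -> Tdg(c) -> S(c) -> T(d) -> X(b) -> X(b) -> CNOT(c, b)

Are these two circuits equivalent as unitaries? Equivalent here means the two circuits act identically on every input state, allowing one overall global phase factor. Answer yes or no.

Yes — the two circuits implement the same unitary up to a global phase.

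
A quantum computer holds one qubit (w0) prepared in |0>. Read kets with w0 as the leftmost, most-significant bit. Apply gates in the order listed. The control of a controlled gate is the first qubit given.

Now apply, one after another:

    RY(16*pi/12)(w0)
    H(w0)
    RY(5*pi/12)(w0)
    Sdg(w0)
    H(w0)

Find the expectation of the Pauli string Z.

The observable Z averages to 0.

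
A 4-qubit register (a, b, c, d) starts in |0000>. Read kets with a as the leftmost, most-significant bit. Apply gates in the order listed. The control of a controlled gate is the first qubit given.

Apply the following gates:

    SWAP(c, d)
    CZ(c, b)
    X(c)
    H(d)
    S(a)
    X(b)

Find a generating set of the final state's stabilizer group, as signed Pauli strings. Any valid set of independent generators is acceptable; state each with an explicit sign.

The stabilizer group can be generated by +IIIX, +ZIII, -IZII, -IIZI, among other valid generating sets.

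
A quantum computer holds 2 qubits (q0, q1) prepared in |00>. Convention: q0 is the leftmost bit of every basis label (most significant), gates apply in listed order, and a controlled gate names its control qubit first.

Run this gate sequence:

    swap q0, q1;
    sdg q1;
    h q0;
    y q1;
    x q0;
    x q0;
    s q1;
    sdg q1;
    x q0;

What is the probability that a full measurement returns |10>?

Outcome |10> occurs with probability 0. Key observation: steps 6-9 multiply out to the identity, so the circuit reduces to the remaining gates.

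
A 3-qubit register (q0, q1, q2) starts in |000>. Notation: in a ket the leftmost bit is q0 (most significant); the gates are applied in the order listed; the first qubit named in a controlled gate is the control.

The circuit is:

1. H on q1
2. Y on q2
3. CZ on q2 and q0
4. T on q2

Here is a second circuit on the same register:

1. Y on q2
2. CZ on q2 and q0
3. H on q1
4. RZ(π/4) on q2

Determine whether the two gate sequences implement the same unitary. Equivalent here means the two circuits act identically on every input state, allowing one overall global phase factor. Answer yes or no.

Yes — the two circuits implement the same unitary up to a global phase.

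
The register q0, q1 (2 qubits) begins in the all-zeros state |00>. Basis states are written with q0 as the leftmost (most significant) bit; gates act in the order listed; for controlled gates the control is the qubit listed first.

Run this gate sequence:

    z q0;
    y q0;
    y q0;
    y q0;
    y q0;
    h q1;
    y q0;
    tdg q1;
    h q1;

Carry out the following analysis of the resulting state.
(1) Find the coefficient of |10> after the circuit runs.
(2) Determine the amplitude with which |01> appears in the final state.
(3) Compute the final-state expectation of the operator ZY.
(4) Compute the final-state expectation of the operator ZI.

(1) The final state's coefficient on |10> equals exp(I*pi/4)/2 + I/2. Key observation: the block from step 2 through step 5 cancels to the identity and can be dropped.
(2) The amplitude on |01> is 0.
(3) In the final state, ZY has expectation -sqrt(2)/2.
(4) The expectation value of ZI is -1.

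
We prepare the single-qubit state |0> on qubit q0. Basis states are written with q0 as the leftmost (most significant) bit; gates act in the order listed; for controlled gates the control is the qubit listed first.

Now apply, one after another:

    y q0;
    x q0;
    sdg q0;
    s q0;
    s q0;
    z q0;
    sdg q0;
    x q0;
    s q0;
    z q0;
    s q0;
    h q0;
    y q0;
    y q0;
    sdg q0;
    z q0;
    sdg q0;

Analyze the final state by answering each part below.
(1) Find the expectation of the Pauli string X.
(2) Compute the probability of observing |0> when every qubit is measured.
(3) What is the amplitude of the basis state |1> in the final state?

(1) The observable X averages to -1.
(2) Outcome |0> occurs with probability 1/2.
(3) The final state's coefficient on |1> equals -sqrt(2)*I/2.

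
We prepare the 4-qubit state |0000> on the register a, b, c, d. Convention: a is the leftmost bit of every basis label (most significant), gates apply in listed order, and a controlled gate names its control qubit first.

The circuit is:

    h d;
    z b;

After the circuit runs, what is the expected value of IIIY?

The expectation value of IIIY is 0.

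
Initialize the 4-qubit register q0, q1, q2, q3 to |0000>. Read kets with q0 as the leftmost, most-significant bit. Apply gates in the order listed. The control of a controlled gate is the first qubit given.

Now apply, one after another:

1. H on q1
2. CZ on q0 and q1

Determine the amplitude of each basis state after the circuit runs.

The resulting statevector has amplitude sqrt(2)/2 on |0000>, sqrt(2)/2 on |0100>, and 0 on every other basis state.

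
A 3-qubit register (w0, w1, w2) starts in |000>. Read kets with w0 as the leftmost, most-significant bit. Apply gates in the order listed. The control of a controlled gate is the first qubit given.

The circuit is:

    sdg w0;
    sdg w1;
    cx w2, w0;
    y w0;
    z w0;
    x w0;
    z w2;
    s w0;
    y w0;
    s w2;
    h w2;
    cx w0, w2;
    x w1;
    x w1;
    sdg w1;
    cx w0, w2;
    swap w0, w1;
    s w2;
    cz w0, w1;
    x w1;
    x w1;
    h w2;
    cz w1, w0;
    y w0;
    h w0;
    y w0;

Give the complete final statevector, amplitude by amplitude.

After the circuit, the state carries amplitude 0 on |000>, 0 on |001>, sqrt(2)*(-1 - I)/4 on |010>, sqrt(2)*(-1 + I)/4 on |011>, 0 on |100>, 0 on |101>, sqrt(2)*(-1 - I)/4 on |110>, sqrt(2)*(-1 + I)/4 on |111>. Key observation: steps 13-14 multiply out to the identity, so the circuit reduces to the remaining gates.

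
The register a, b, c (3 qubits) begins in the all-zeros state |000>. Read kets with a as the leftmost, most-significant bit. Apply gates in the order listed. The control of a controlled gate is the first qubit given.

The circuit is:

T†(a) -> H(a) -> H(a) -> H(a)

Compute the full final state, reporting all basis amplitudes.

After the circuit, the state carries amplitude sqrt(2)/2 on |000>, sqrt(2)/2 on |100>, and 0 on every other basis state. Key observation: the block from step 3 through step 4 cancels to the identity and can be dropped.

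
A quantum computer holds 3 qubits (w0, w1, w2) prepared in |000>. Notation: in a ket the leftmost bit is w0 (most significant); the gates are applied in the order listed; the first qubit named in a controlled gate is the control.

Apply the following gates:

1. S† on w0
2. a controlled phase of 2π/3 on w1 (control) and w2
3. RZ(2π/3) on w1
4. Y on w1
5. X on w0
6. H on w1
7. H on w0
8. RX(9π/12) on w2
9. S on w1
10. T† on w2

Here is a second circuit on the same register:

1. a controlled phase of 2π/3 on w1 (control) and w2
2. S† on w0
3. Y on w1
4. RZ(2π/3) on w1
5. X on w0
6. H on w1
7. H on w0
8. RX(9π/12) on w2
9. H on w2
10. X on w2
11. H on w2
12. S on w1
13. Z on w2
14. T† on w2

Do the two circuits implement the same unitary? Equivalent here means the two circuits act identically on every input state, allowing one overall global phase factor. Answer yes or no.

No — the two circuits implement different unitaries, even allowing a global phase.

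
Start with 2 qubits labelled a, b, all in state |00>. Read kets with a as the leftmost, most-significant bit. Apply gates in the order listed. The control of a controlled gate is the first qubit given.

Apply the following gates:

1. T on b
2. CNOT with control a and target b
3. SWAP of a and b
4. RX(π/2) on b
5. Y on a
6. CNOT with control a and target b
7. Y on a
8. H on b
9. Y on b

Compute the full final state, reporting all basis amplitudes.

After the circuit, the state carries amplitude -1/2 + I/2 on |00>, 1/2 + I/2 on |01>, 0 on |10>, 0 on |11>.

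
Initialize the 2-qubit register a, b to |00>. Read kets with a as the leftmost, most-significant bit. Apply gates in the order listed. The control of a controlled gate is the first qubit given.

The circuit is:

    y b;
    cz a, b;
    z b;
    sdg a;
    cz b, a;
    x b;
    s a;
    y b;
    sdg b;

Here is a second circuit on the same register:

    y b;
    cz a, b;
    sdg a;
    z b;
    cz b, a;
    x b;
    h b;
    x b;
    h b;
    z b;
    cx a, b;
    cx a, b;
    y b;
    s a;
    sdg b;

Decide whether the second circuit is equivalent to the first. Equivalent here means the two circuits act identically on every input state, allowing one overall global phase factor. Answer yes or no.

Yes: on every input state the two circuits agree up to one overall phase factor.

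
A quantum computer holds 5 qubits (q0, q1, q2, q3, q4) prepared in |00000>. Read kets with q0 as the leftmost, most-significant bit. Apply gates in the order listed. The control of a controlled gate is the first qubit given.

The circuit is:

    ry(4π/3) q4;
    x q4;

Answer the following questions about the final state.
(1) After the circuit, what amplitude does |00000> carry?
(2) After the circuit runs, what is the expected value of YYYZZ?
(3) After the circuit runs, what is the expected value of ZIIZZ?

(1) |00000> carries amplitude sqrt(3)/2 in the final state.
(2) The expectation value of YYYZZ is 0.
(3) In the final state, ZIIZZ has expectation 1/2.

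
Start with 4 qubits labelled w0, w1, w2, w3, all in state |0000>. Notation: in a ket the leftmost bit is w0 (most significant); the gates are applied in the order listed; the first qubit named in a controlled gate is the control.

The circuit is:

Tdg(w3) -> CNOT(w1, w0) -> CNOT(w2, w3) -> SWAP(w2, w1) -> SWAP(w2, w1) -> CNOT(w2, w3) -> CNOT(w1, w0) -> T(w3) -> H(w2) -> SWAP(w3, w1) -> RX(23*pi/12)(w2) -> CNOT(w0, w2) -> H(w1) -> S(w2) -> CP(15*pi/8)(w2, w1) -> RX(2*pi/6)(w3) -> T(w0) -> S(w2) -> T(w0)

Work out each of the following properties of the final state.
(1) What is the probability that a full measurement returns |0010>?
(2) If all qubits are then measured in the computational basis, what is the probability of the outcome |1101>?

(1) The probability of measuring |0010> is 3/16.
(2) A full measurement returns |1101> with probability 0.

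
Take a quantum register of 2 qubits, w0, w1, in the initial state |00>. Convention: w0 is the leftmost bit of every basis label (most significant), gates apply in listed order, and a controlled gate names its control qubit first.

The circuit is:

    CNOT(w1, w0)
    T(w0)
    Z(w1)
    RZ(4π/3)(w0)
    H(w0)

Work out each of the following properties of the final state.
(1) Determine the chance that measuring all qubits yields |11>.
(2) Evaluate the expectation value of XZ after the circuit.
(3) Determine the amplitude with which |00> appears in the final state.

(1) The probability of measuring |11> is 0.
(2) The observable XZ averages to 1.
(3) The final state's coefficient on |00> equals -sqrt(2)*exp(I*pi/3)/2.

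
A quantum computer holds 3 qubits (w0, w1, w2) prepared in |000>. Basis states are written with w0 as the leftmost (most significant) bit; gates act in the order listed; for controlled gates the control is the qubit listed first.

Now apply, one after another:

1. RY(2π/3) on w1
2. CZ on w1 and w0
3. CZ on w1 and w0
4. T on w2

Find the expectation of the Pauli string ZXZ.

The expectation value of ZXZ is sqrt(3)/2.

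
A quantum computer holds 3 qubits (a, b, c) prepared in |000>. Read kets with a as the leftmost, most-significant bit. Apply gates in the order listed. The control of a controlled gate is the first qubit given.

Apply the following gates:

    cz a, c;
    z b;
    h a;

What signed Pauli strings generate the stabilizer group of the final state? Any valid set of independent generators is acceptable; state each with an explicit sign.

The final state is stabilized by the group generated by +XII, +IZI, +IIZ; other independent generating sets are equally valid.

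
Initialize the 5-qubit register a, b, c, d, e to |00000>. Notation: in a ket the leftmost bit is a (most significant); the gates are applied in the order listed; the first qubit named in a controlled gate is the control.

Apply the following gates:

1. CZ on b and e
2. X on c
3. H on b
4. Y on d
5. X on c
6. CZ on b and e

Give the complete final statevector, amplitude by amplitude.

The resulting statevector has amplitude sqrt(2)*I/2 on |00010>, sqrt(2)*I/2 on |01010>, and 0 on every other basis state.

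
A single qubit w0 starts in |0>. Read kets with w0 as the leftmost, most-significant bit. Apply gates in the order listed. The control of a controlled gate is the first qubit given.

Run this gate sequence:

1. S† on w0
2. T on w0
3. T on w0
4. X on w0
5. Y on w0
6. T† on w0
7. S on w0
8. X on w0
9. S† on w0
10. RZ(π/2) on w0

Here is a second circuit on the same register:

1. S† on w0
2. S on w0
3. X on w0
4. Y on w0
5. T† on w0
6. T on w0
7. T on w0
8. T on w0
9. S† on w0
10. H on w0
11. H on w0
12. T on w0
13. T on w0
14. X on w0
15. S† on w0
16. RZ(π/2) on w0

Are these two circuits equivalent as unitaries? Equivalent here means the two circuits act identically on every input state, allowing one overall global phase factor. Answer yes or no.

No: there is an input state on which the two circuits produce genuinely different outputs (not merely differing by a phase).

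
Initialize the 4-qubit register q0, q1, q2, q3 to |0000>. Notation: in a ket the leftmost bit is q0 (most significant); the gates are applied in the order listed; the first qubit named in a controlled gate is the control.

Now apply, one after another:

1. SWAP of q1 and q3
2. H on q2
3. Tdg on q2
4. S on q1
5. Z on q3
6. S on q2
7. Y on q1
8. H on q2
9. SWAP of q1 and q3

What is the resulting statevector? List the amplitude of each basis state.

The final amplitudes are exp(3*I*pi/4)/2 + I/2 on |0001>, -exp(3*I*pi/4)/2 + I/2 on |0011>, and 0 on every other basis state.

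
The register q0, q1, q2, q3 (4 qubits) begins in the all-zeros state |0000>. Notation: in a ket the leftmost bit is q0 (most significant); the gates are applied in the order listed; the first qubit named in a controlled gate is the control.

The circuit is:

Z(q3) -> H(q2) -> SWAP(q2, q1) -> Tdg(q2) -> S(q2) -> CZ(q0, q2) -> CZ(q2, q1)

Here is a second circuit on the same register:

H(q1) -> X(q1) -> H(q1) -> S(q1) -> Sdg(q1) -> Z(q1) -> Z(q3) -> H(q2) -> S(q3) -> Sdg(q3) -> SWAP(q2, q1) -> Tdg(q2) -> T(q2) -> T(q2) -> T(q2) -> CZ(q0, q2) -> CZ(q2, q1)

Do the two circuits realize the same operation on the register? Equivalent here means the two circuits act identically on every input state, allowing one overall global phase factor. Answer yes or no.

No, they are not equivalent — no single phase factor reconciles the two unitaries.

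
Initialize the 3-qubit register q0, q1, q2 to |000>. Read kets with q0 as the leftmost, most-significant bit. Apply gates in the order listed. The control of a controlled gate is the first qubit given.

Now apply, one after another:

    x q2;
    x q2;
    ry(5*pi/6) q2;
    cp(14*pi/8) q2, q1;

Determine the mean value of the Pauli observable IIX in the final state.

The observable IIX averages to 1/2. Key observation: gates 1-2 undo each other exactly, leaving only the rest of the circuit to track.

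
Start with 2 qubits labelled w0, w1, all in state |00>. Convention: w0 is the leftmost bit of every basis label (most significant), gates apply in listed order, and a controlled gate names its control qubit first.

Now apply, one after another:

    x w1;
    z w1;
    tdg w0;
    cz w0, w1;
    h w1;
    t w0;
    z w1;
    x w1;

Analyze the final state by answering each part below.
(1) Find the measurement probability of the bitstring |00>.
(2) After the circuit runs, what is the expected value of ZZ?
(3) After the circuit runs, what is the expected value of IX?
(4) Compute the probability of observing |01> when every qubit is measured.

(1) Outcome |00> occurs with probability 1/2.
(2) The observable ZZ averages to 0.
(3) The expectation value of IX is 1.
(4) The probability of measuring |01> is 1/2.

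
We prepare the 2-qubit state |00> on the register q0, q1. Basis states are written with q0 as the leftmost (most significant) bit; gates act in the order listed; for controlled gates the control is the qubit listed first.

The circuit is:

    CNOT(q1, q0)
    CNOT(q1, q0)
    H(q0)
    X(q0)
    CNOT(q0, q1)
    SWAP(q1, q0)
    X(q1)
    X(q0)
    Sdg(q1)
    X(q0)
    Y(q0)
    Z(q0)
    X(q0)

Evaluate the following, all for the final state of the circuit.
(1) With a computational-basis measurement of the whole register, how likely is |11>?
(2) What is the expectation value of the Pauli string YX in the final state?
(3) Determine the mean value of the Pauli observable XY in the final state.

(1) A full measurement returns |11> with probability 0.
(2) The observable YX averages to 1.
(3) The observable XY averages to -1.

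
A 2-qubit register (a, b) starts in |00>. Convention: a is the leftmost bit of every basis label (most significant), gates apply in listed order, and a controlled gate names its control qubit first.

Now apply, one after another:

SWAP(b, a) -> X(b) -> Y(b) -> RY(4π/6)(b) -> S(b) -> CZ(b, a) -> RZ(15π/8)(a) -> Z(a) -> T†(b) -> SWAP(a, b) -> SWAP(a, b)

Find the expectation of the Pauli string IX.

The expectation value of IX is sqrt(6)/4.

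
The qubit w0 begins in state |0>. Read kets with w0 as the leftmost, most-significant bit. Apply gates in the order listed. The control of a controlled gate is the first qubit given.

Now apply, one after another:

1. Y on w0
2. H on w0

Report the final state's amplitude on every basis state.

The resulting statevector has amplitude sqrt(2)*I/2 on |0>, -sqrt(2)*I/2 on |1>.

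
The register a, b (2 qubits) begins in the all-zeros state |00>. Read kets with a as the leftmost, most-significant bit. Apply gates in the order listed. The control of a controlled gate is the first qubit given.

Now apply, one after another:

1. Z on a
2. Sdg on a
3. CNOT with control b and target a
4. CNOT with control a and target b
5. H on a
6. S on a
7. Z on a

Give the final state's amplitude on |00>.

|00> carries amplitude sqrt(2)/2 in the final state.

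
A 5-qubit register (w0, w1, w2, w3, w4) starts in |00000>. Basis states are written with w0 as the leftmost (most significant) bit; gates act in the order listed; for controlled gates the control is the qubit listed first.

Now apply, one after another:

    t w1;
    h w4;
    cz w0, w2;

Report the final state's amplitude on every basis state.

After the circuit, the state carries amplitude sqrt(2)/2 on |00000>, sqrt(2)/2 on |00001>, and 0 on every other basis state.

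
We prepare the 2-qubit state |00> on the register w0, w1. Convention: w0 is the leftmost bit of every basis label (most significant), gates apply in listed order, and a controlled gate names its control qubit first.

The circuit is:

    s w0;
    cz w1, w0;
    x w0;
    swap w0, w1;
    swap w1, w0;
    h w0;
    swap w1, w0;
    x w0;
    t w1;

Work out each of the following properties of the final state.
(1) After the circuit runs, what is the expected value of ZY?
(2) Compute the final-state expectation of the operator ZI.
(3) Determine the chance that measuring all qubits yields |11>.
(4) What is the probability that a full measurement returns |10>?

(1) The observable ZY averages to sqrt(2)/2.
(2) The expectation value of ZI is -1.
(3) Outcome |11> occurs with probability 1/2.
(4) A full measurement returns |10> with probability 1/2.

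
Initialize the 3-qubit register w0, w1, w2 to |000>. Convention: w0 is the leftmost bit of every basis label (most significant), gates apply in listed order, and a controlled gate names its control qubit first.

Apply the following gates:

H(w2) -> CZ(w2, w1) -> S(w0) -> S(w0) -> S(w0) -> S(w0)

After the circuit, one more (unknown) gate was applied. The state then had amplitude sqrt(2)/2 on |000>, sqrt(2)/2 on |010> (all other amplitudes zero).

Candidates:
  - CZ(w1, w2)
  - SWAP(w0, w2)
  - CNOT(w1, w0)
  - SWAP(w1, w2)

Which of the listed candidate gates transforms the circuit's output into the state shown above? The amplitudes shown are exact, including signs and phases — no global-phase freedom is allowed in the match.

The applied gate was SWAP(w1, w2).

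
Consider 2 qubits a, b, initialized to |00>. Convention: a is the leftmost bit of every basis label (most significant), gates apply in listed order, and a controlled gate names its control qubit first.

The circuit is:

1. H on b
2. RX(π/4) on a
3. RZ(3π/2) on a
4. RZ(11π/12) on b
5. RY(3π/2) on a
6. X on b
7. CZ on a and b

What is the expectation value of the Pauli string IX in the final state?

The observable IX averages to 1/4 + sqrt(3)/4.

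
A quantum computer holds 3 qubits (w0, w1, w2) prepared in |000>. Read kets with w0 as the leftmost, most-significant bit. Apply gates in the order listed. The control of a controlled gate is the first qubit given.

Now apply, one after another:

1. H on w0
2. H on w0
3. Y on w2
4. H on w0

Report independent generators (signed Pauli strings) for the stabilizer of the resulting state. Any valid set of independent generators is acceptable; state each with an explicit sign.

The stabilizer group can be generated by +XII, +IZI, -IIZ, among other valid generating sets. Key observation: gates 1-2 undo each other exactly, leaving only the rest of the circuit to track.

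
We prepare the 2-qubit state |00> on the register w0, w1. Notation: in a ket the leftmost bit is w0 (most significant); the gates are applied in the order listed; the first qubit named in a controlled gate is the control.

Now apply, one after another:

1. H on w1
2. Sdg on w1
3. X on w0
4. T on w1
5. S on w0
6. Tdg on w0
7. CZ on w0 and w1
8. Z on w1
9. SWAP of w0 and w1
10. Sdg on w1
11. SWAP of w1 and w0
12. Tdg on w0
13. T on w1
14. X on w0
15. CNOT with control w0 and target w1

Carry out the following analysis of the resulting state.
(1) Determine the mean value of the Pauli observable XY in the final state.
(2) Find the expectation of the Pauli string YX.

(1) The observable XY averages to 0.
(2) The expectation value of YX is 0.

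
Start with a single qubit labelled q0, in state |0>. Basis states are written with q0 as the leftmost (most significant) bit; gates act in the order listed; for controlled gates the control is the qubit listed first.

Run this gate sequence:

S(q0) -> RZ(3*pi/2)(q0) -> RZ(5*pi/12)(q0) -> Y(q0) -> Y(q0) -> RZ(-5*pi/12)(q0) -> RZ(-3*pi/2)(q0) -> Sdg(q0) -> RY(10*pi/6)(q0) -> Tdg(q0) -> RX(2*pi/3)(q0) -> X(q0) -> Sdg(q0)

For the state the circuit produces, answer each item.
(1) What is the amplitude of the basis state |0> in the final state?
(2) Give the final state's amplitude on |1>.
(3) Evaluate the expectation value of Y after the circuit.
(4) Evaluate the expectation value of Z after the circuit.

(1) |0> carries amplitude -exp(3*I*pi/4)/4 + 3*I/4 in the final state.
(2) The final state's coefficient on |1> equals sqrt(3)*(exp(3*I*pi/4) + I)/4.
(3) The observable Y averages to sqrt(6)/4.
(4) The observable Z averages to 1/4 - 3*sqrt(2)/8.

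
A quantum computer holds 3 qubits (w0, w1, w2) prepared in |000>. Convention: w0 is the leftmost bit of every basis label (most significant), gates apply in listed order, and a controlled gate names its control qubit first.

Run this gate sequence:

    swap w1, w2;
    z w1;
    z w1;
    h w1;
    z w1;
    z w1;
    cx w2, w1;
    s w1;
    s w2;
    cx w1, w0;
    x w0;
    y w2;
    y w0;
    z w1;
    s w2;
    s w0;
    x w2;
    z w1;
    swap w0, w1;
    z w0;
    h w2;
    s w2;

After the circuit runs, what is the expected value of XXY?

In the final state, XXY has expectation -1.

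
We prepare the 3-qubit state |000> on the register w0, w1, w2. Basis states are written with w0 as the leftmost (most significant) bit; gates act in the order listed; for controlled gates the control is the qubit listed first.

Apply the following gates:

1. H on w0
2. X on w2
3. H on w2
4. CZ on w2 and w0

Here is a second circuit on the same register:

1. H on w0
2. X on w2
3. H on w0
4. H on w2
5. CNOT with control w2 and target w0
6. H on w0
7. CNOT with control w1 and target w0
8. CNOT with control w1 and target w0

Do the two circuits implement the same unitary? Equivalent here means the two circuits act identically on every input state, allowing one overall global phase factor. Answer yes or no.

Yes: on every input state the two circuits agree up to one overall phase factor.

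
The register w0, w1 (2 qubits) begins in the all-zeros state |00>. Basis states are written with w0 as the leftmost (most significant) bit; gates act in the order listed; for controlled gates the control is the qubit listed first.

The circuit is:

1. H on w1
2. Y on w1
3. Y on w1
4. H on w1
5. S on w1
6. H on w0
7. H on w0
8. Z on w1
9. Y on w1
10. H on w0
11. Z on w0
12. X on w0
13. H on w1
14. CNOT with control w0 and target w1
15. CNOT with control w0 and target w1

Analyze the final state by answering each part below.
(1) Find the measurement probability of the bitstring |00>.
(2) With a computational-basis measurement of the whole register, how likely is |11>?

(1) Outcome |00> occurs with probability 1/4. Key observation: steps 1-4 multiply out to the identity, so the circuit reduces to the remaining gates.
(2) Outcome |11> occurs with probability 1/4.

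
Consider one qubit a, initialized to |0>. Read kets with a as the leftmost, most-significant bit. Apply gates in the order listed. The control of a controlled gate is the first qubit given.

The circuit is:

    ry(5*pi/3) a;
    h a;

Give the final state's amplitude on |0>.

The final state's coefficient on |0> equals -sqrt(6)/4 + sqrt(2)/4.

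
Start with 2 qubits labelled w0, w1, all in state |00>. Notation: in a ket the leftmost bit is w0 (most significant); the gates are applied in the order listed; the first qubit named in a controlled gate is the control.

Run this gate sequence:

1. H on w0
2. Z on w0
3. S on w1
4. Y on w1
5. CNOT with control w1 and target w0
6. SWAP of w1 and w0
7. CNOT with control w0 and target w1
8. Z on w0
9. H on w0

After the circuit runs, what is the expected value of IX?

The observable IX averages to -1.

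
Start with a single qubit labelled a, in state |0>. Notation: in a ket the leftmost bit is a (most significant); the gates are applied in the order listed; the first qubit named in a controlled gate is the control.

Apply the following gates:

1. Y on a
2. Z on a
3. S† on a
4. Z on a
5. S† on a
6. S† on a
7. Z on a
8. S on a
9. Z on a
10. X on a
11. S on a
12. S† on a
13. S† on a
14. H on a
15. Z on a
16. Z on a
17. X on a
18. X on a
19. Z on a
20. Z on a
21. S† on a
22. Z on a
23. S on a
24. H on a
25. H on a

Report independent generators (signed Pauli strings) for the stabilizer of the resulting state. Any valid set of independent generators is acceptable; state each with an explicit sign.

One valid set of independent stabilizer generators is -X (any independent generating set of the same group is equally correct).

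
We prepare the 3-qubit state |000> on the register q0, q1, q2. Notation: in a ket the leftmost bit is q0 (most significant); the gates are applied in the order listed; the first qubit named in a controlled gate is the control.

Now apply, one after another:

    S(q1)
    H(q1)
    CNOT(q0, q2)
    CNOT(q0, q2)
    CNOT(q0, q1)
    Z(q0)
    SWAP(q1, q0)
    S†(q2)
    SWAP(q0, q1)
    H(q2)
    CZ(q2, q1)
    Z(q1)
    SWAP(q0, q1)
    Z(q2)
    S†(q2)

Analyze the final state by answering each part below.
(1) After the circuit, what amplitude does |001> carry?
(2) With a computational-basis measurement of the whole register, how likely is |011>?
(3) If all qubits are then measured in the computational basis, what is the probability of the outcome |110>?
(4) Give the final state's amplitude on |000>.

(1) The amplitude on |001> is I/2. Key observation: gates 3-4 undo each other exactly, leaving only the rest of the circuit to track.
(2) Outcome |011> occurs with probability 0.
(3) A full measurement returns |110> with probability 0.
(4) The amplitude on |000> is 1/2.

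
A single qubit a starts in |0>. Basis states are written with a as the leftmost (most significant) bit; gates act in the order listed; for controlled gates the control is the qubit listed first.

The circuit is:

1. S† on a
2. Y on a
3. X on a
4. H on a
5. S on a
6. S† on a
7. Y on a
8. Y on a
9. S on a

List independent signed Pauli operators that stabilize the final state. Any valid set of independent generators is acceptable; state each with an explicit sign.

The final state is stabilized by the group generated by +Y; other independent generating sets are equally valid.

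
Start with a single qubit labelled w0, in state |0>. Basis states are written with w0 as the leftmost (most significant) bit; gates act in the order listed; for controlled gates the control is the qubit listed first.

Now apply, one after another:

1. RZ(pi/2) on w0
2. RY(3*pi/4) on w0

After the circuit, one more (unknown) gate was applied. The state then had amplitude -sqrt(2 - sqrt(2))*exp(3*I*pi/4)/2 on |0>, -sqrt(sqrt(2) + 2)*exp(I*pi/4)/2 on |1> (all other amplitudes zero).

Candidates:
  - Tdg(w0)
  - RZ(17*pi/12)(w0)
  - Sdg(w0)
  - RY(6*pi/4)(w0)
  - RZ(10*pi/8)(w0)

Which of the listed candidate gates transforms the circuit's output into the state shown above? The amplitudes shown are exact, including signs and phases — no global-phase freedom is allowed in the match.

The unique candidate consistent with the amplitudes is Sdg(w0).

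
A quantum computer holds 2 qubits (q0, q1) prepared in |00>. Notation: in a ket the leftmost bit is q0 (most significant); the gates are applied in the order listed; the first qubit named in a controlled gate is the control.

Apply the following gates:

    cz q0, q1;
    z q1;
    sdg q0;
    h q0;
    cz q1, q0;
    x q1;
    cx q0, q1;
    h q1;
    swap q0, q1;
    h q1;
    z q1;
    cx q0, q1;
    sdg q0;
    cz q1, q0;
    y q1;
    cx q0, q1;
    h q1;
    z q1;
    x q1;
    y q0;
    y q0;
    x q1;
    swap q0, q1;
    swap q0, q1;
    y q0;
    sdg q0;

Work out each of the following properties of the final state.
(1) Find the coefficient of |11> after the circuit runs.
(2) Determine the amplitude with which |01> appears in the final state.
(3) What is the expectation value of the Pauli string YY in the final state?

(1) The final state's coefficient on |11> equals I/2.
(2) |01> carries amplitude I/2 in the final state.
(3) In the final state, YY has expectation 1.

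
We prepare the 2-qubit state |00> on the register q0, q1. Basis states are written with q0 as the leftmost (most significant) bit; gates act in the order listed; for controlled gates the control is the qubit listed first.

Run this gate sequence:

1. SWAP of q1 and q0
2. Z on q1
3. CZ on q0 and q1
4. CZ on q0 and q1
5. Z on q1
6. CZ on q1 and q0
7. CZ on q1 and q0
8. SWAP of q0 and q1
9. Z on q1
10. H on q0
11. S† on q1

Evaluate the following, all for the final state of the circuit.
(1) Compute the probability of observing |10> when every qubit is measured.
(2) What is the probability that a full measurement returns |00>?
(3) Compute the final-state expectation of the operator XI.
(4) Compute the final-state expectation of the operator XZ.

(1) Outcome |10> occurs with probability 1/2. Key observation: gates 3-4 undo each other exactly, leaving only the rest of the circuit to track.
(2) The probability of measuring |00> is 1/2.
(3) The expectation value of XI is 1.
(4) The observable XZ averages to 1.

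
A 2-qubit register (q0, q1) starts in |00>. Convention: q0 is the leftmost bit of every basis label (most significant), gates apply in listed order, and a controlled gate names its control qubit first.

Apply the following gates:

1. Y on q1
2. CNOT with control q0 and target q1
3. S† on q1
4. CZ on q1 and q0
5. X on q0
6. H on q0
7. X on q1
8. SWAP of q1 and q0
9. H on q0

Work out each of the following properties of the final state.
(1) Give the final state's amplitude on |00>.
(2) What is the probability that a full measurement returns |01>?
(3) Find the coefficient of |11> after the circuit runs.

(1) The amplitude on |00> is 1/2.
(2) Outcome |01> occurs with probability 1/4.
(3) |11> carries amplitude -1/2 in the final state.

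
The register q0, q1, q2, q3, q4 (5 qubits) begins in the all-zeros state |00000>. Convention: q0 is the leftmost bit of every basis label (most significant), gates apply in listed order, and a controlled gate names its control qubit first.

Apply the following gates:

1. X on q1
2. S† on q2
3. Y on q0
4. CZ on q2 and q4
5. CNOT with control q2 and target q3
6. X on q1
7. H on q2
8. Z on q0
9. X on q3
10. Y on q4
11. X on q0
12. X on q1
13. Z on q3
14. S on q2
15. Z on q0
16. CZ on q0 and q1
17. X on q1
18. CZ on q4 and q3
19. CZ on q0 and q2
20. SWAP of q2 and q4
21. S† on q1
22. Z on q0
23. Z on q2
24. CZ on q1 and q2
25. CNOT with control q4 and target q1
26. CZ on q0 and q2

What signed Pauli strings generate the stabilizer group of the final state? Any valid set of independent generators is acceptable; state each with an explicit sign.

The stabilizer group can be generated by +IXIIY, +ZIIII, +IZIIZ, -IIZII, -IIIZI, among other valid generating sets.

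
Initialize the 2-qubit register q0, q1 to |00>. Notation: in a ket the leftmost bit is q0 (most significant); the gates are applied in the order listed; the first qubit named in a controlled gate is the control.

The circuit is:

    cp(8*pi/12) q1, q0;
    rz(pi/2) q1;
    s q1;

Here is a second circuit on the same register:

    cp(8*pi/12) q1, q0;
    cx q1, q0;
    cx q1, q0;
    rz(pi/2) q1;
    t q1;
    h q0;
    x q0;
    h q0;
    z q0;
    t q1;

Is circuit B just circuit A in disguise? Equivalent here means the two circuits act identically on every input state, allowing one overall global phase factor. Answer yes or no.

Yes, they are equivalent — the unitaries differ by at most a global phase.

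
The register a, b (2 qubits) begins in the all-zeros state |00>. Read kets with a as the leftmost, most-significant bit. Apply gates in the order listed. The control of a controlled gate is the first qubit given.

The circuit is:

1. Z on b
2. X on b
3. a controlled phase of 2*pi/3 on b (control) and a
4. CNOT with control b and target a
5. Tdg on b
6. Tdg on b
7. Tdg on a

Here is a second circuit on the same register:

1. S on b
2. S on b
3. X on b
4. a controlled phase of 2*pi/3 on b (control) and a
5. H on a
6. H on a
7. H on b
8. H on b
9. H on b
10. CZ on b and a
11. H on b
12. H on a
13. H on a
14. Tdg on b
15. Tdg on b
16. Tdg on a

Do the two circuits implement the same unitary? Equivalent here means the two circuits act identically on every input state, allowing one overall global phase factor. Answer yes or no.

No: there is an input state on which the two circuits produce genuinely different outputs (not merely differing by a phase).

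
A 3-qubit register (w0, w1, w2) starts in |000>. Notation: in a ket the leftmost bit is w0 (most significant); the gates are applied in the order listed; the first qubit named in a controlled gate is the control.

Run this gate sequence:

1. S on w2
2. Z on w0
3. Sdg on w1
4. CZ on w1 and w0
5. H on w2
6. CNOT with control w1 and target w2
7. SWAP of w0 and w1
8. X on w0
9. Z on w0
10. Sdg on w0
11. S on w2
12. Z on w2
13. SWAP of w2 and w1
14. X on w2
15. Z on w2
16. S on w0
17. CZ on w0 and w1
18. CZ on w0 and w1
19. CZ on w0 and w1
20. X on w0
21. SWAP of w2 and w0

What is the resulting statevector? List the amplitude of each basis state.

The resulting statevector has amplitude sqrt(2)/2 on |100>, sqrt(2)*I/2 on |110>, and 0 on every other basis state.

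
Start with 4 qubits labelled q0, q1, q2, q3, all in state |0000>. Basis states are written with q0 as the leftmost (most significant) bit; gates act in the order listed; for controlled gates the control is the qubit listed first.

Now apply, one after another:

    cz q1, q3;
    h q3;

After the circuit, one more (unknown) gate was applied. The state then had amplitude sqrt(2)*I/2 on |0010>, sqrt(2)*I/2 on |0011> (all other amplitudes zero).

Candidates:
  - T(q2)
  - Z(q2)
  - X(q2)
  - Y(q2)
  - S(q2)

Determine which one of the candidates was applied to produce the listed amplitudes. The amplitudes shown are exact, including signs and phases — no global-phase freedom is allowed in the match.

The applied gate was Y(q2).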